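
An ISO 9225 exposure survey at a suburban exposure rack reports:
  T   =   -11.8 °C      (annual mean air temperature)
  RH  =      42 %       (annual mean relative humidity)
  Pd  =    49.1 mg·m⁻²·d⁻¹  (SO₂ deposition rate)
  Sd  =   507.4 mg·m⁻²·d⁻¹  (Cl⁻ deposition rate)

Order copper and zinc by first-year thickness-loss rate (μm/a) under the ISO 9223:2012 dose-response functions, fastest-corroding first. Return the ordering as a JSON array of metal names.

["zinc", "copper"]

copper: f(T) = +0.126·(T−10) [T≤10 °C] = -2.7468
  SO₂ term: 0.0053·49.1^0.26·exp(0.059·42-2.7468) = 0.01115
  Cl⁻ term: 0.01025·507.4^0.27·exp(0.036·42+0.049·-11.8) = 0.1402
  sum: 0.01115 + 0.1402 → r_corr = 0.1513 μm/a
zinc: temperature factor f = +0.038·(-21.8) = -0.8284
  Pd branch = 0.0129·Pd^0.44·e^(0.046·RH+f) = 0.2158 μm/a
  Cl⁻ term: 0.0175·507.4^0.57·exp(0.008·42+0.085·-11.8) = 0.3129
  r_corr = 0.2158 + 0.3129 = 0.5287 μm/a
Ordering by μm/a: zinc (0.529) > copper (0.151)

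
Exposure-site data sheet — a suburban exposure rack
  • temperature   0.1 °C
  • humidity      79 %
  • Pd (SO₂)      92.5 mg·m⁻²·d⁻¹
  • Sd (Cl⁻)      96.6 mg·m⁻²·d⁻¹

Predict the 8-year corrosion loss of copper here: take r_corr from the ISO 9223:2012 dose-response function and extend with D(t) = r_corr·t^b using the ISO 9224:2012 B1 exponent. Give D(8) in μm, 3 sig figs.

D(8) = 4.52 μm

copper: T≤10 °C ⇒ hinge +0.126·(0.1−10) = -1.2474
  sulphur-dioxide contribution → 0.5224 μm/a
  chloride contribution → 0.608 μm/a
  ⇒ r_corr(copper) = 1.13 μm/a
Long-term exponent b (ISO 9224 Table 2, B1) = 0.667
  D(8) = 1.13 × 8^0.667 = 1.13 × 4.003 = 4.525 μm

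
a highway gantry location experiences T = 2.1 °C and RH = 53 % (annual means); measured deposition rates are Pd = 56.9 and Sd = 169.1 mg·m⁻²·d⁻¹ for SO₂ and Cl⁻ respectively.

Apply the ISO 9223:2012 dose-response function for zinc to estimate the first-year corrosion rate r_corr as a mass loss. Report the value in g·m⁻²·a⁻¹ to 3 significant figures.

r_corr = 8.87 g·m⁻²·a⁻¹

zinc: T≤10 °C ⇒ hinge +0.038·(2.1−10) = -0.3002
  sulphur-dioxide contribution → 0.6476 μm/a
  chloride contribution → 0.5953 μm/a
  total first-year rate 1.243 μm/a
Convert to mass loss: 1.243 μm/a × 7.14 g/cm³ = 8.874 g·m⁻²·a⁻¹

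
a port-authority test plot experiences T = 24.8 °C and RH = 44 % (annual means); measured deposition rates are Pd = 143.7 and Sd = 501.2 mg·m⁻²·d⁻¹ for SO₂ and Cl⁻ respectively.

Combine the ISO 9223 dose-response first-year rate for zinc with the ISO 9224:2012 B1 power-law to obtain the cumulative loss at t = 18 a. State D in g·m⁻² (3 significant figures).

zinc: T>10 °C ⇒ hinge -0.071·(24.8−10) = -1.0508
  SO₂ term: 0.0129·143.7^0.44·exp(0.046·44-1.0508) = 0.3038
  Sd branch = 0.0175·Sd^0.57·e^(0.008·RH+0.085·T) = 7.086 μm/a
  r_corr = 0.3038 + 7.086 = 7.39 μm/a
Power-law: D(18) = r_corr · 18^0.813
  D(18) = 7.39 × 18^0.813 = 7.39 × 10.48 = 77.48 μm
  Mass loss = 77.48 μm × 7.14 g/cm³ = 553.2 g·m⁻²

D(18) = 553 g·m⁻²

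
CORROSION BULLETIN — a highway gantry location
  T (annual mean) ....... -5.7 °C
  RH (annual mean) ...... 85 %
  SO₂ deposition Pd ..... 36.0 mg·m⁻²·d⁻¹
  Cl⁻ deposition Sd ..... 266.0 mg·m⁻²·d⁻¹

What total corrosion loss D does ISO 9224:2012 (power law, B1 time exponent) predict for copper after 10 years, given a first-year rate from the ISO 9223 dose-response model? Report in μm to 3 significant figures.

copper: T≤10 °C ⇒ hinge +0.126·(-5.7−10) = -1.9782
  SO₂ term: 0.0053·36.0^0.26·exp(0.059·85-1.9782) = 0.2804
  Cl⁻ term: 0.01025·266.0^0.27·exp(0.036·85+0.049·-5.7) = 0.7466
  sum: 0.2804 + 0.7466 → r_corr = 1.027 μm/a
Long-term exponent b (ISO 9224 Table 2, B1) = 0.667
  D(10) = 1.027 × 10^0.667 = 1.027 × 4.645 = 4.771 μm

D(10) = 4.77 μm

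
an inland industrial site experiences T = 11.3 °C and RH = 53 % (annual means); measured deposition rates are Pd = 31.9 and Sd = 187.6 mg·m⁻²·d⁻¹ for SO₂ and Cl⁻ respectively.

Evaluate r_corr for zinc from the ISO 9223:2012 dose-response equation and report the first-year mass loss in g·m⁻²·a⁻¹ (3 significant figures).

zinc: temperature factor f = -0.071·(1.3) = -0.0923
  SO₂ term: 0.0129·31.9^0.44·exp(0.046·53-0.0923) = 0.618
  Sd branch = 0.0175·Sd^0.57·e^(0.008·RH+0.085·T) = 1.381 μm/a
  sum: 0.618 + 1.381 → r_corr = 1.999 μm/a
Convert to mass loss: 1.999 μm/a × 7.14 g/cm³ = 14.27 g·m⁻²·a⁻¹

r_corr = 14.3 g·m⁻²·a⁻¹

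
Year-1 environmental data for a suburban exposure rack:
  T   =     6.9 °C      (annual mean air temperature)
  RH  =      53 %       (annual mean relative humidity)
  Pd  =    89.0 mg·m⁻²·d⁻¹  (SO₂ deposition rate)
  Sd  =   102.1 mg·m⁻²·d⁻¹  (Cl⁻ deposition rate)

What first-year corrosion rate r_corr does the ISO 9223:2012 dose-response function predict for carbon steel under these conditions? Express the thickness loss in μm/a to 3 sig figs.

carbon steel: f(T) = +0.150·(T−10) [T≤10 °C] = -0.4650
  sulphur-dioxide contribution → 33.12 μm/a
  chloride contribution → 13.6 μm/a
  ⇒ r_corr(carbon steel) = 46.72 μm/a

r_corr = 46.7 μm/a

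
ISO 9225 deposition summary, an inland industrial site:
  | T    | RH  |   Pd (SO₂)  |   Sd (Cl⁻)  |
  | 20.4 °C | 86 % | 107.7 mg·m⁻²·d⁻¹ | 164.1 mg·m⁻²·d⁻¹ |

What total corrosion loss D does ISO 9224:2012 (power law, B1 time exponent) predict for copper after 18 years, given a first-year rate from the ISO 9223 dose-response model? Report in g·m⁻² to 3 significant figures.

D(18) = 227 g·m⁻²

copper: T>10 °C ⇒ hinge -0.080·(20.4−10) = -0.8320
  sulphur-dioxide contribution → 1.244 μm/a
  chloride contribution → 2.441 μm/a
  total first-year rate 3.685 μm/a
Power-law: D(18) = r_corr · 18^0.667
  D(18) = 3.685 × 18^0.667 = 3.685 × 6.875 = 25.33 μm
  Mass loss = 25.33 μm × 8.96 g/cm³ = 227 g·m⁻²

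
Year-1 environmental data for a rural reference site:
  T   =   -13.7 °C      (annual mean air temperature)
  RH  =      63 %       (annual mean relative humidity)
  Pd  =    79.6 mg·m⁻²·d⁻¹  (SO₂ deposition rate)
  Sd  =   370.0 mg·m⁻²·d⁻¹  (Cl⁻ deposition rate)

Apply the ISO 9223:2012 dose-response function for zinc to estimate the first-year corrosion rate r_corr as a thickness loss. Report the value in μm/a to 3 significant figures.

r_corr = 0.915 μm/a

zinc: T≤10 °C ⇒ hinge +0.038·(-13.7−10) = -0.9006
  SO₂ term: 0.0129·79.6^0.44·exp(0.046·63-0.9006) = 0.6523
  Cl⁻ term: 0.0175·370.0^0.57·exp(0.008·63+0.085·-13.7) = 0.2631
  r_corr = 0.6523 + 0.2631 = 0.9154 μm/a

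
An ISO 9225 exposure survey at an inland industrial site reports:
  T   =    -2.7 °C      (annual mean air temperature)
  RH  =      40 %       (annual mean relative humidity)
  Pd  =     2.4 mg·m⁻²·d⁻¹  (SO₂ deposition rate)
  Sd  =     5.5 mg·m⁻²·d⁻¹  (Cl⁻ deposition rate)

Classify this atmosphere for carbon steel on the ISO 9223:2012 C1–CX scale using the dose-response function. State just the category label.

C2

carbon steel: temperature factor f = +0.150·(-12.7) = -1.9050
  Pd branch = 1.77·Pd^0.52·e^(0.02·RH+f) = 0.9242 μm/a
  Cl⁻ term: 0.102·5.5^0.62·exp(0.033·40+0.04·-2.7) = 0.9863
  r_corr = 0.9242 + 0.9863 = 1.911 μm/a
ISO 9223 Table 2 (carbon steel): 1.3 < 1.91 ≤ 25 μm/a ⇒ C2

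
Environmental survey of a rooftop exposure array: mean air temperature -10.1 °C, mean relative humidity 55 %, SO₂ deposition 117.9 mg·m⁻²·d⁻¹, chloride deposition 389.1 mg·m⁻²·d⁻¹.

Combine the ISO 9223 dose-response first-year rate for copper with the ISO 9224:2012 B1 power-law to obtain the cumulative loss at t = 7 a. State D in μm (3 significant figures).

D(7) = 0.966 μm

copper: T≤10 °C ⇒ hinge +0.126·(-10.1−10) = -2.5326
  sulphur-dioxide contribution → 0.03735 μm/a
  chloride contribution → 0.2265 μm/a
  ⇒ r_corr(copper) = 0.2638 μm/a
ISO 9224: D(t) = r_corr · t^b with b = 0.667 (copper, B1)
  D(7) = 0.2638 × 7^0.667 = 0.2638 × 3.662 = 0.966 μm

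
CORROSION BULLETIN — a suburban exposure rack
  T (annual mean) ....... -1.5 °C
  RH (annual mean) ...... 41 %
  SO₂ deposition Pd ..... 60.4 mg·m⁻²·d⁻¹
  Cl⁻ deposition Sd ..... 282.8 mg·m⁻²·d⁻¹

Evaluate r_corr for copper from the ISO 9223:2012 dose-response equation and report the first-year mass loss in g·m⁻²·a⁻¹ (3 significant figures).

r_corr = 2.08 g·m⁻²·a⁻¹

copper: temperature factor f = +0.126·(-11.5) = -1.4490
  sulphur-dioxide contribution → 0.04061 μm/a
  chloride contribution → 0.1913 μm/a
  ⇒ r_corr(copper) = 0.2319 μm/a
Convert to mass loss: 0.2319 μm/a × 8.96 g/cm³ = 2.078 g·m⁻²·a⁻¹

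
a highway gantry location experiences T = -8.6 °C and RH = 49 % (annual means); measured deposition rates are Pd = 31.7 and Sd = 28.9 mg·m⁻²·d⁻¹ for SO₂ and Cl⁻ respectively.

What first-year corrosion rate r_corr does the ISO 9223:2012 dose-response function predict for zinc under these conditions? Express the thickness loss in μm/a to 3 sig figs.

r_corr = 0.362 μm/a

zinc: T≤10 °C ⇒ hinge +0.038·(-8.6−10) = -0.7068
  SO₂ term: 0.0129·31.7^0.44·exp(0.046·49-0.7068) = 0.2773
  Sd branch = 0.0175·Sd^0.57·e^(0.008·RH+0.085·T) = 0.08483 μm/a
  r_corr = 0.2773 + 0.08483 = 0.3622 μm/a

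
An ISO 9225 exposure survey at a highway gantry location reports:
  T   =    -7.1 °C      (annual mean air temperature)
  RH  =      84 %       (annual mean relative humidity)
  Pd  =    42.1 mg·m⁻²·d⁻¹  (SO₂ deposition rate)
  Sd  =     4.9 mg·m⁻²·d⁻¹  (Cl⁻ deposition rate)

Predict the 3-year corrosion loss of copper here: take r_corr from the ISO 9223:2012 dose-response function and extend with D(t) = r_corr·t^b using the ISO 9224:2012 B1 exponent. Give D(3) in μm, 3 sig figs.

copper: T≤10 °C ⇒ hinge +0.126·(-7.1−10) = -2.1546
  sulphur-dioxide contribution → 0.2308 μm/a
  chloride contribution → 0.2287 μm/a
  total first-year rate 0.4595 μm/a
ISO 9224: D(t) = r_corr · t^b with b = 0.667 (copper, B1)
  D(3) = 0.4595 × 3^0.667 = 0.4595 × 2.081 = 0.9562 μm

D(3) = 0.956 μm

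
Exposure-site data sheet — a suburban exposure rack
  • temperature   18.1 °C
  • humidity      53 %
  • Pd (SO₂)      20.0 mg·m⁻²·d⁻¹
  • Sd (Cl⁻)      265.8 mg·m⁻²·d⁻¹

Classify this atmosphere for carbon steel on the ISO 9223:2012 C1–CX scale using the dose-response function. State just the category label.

carbon steel: T>10 °C ⇒ hinge -0.054·(18.1−10) = -0.4374
  Pd branch = 1.77·Pd^0.52·e^(0.02·RH+f) = 15.66 μm/a
  Sd branch = 0.102·Sd^0.62·e^(0.033·RH+0.04·T) = 38.53 μm/a
  sum: 15.66 + 38.53 → r_corr = 54.2 μm/a
Category bounds: 50…80 μm/a bracket r_corr ⇒ C4

C4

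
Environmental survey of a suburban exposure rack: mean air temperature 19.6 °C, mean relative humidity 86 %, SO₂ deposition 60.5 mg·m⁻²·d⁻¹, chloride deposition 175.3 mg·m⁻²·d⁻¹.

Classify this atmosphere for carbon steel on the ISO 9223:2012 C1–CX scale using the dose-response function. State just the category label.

carbon steel: f(T) = -0.054·(T−10) [T>10 °C] = -0.5184
  sulphur-dioxide contribution → 49.7 μm/a
  chloride contribution → 93.92 μm/a
  ⇒ r_corr(carbon steel) = 143.6 μm/a
ISO 9223 Table 2 (carbon steel): 80 < 144 ≤ 200 μm/a ⇒ C5

C5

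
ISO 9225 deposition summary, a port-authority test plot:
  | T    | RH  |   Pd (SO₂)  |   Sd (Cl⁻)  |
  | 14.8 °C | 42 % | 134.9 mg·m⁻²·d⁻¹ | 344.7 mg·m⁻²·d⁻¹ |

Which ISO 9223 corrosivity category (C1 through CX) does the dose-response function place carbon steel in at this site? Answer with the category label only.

C4

carbon steel: T>10 °C ⇒ hinge -0.054·(14.8−10) = -0.2592
  sulphur-dioxide contribution → 40.53 μm/a
  chloride contribution → 27.6 μm/a
  ⇒ r_corr(carbon steel) = 68.13 μm/a
ISO 9223 Table 2 (carbon steel): 50 < 68.1 ≤ 80 μm/a ⇒ C4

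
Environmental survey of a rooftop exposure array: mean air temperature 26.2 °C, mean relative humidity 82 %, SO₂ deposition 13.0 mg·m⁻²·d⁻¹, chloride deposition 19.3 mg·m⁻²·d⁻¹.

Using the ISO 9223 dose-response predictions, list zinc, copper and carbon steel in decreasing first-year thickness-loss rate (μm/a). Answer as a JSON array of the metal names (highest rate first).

["carbon steel", "zinc", "copper"]

zinc: temperature factor f = -0.071·(16.2) = -1.1502
  Pd branch = 0.0129·Pd^0.44·e^(0.046·RH+f) = 0.5487 μm/a
  Cl⁻ term: 0.0175·19.3^0.57·exp(0.008·82+0.085·26.2) = 1.69
  r_corr = 0.5487 + 1.69 = 2.239 μm/a
copper: T>10 °C ⇒ hinge -0.080·(26.2−10) = -1.2960
  Pd branch = 0.0053·Pd^0.26·e^(0.059·RH+f) = 0.3566 μm/a
  Cl⁻ term: 0.01025·19.3^0.27·exp(0.036·82+0.049·26.2) = 1.575
  sum: 0.3566 + 1.575 → r_corr = 1.932 μm/a
carbon steel: T>10 °C ⇒ hinge -0.054·(26.2−10) = -0.8748
  SO₂ term: 1.77·13.0^0.52·exp(0.02·82-0.8748) = 14.44
  Sd branch = 0.102·Sd^0.62·e^(0.033·RH+0.04·T) = 27.29 μm/a
  sum: 14.44 + 27.29 → r_corr = 41.73 μm/a
Ordering by μm/a: carbon steel (41.7) > zinc (2.24) > copper (1.93)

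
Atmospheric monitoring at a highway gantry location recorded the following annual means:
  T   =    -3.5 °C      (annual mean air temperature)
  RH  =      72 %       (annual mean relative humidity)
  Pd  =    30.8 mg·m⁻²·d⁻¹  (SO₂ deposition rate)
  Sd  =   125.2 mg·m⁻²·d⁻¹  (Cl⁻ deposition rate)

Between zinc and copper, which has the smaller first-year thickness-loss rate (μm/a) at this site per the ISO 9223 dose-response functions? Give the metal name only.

copper

zinc: f(T) = +0.038·(T−10) [T≤10 °C] = -0.5130
  Pd branch = 0.0129·Pd^0.44·e^(0.046·RH+f) = 0.9575 μm/a
  Sd branch = 0.0175·Sd^0.57·e^(0.008·RH+0.085·T) = 0.3628 μm/a
  sum: 0.9575 + 0.3628 → r_corr = 1.32 μm/a
copper: f(T) = +0.126·(T−10) [T≤10 °C] = -1.7010
  Pd branch = 0.0053·Pd^0.26·e^(0.059·RH+f) = 0.165 μm/a
  Cl⁻ term: 0.01025·125.2^0.27·exp(0.036·72+0.049·-3.5) = 0.4249
  sum: 0.165 + 0.4249 → r_corr = 0.5899 μm/a
Ordering by μm/a: zinc (1.32) > copper (0.59)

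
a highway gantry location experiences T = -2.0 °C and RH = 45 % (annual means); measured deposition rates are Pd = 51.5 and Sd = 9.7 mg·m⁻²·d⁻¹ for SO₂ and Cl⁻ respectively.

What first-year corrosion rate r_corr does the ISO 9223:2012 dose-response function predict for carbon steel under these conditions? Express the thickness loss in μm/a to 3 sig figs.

carbon steel: T≤10 °C ⇒ hinge +0.150·(-2.0−10) = -1.8000
  sulphur-dioxide contribution → 5.588 μm/a
  chloride contribution → 1.701 μm/a
  total first-year rate 7.288 μm/a

r_corr = 7.29 μm/a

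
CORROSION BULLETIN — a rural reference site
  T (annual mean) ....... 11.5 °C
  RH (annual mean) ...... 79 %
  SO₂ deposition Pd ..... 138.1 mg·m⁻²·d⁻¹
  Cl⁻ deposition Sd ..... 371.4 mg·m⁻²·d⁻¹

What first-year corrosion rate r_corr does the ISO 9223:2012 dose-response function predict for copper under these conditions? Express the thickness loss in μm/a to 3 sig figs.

r_corr = 3.32 μm/a

copper: f(T) = -0.080·(T−10) [T>10 °C] = -0.1200
  Pd branch = 0.0053·Pd^0.26·e^(0.059·RH+f) = 1.79 μm/a
  Sd branch = 0.01025·Sd^0.27·e^(0.036·RH+0.049·T) = 1.529 μm/a
  r_corr = 1.79 + 1.529 = 3.319 μm/a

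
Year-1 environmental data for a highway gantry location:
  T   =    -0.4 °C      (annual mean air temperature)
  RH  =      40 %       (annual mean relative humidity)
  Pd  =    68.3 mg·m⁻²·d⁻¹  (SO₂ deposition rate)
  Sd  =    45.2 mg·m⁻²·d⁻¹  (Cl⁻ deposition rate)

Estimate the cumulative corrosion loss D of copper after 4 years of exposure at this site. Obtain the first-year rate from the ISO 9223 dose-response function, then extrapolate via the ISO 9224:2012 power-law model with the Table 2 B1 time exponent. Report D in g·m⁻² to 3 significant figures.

D(4) = 3.71 g·m⁻²

copper: temperature factor f = +0.126·(-10.4) = -1.3104
  sulphur-dioxide contribution → 0.0454 μm/a
  chloride contribution → 0.1187 μm/a
  total first-year rate 0.1641 μm/a
Long-term exponent b (ISO 9224 Table 2, B1) = 0.667
  D(4) = 0.1641 × 4^0.667 = 0.1641 × 2.521 = 0.4137 μm
  Mass loss = 0.4137 μm × 8.96 g/cm³ = 3.707 g·m⁻²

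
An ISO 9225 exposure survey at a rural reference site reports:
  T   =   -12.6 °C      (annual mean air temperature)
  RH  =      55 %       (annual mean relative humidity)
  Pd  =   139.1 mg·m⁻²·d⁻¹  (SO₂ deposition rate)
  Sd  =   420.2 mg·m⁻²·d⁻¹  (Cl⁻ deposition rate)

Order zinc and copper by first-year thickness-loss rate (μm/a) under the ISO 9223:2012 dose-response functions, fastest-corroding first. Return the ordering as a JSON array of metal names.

["zinc", "copper"]

zinc: f(T) = +0.038·(T−10) [T≤10 °C] = -0.8588
  Pd branch = 0.0129·Pd^0.44·e^(0.046·RH+f) = 0.6018 μm/a
  Cl⁻ term: 0.0175·420.2^0.57·exp(0.008·55+0.085·-12.6) = 0.2913
  r_corr = 0.6018 + 0.2913 = 0.8931 μm/a
copper: f(T) = +0.126·(T−10) [T≤10 °C] = -2.8476
  SO₂ term: 0.0053·139.1^0.26·exp(0.059·55-2.8476) = 0.02845
  Cl⁻ term: 0.01025·420.2^0.27·exp(0.036·55+0.049·-12.6) = 0.2046
  sum: 0.02845 + 0.2046 → r_corr = 0.233 μm/a
Ordering by μm/a: zinc (0.893) > copper (0.233)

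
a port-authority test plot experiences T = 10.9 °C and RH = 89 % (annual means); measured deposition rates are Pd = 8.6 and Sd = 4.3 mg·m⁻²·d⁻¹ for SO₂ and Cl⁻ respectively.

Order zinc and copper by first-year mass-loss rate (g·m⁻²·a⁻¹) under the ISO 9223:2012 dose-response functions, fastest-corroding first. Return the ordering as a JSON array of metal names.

["copper", "zinc"]

zinc: T>10 °C ⇒ hinge -0.071·(10.9−10) = -0.0639
  SO₂ term: 0.0129·8.6^0.44·exp(0.046·89-0.0639) = 1.871
  Sd branch = 0.0175·Sd^0.57·e^(0.008·RH+0.085·T) = 0.2069 μm/a
  sum: 1.871 + 0.2069 → r_corr = 2.078 μm/a
  mass loss = 2.078 μm/a × 7.14 g/cm³ = 14.83 g·m⁻²·a⁻¹
copper: f(T) = -0.080·(T−10) [T>10 °C] = -0.0720
  SO₂ term: 0.0053·8.6^0.26·exp(0.059·89-0.0720) = 1.646
  Cl⁻ term: 0.01025·4.3^0.27·exp(0.036·89+0.049·10.9) = 0.6386
  r_corr = 1.646 + 0.6386 = 2.285 μm/a
  mass loss = 2.285 μm/a × 8.96 g/cm³ = 20.47 g·m⁻²·a⁻¹
Ordering by g·m⁻²·a⁻¹: copper (20.5) > zinc (14.8)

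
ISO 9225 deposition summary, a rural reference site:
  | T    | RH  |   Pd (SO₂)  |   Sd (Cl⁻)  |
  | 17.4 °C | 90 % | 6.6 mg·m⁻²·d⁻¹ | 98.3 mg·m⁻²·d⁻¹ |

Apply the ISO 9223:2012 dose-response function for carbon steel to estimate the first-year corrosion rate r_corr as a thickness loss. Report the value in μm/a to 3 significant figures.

carbon steel: T>10 °C ⇒ hinge -0.054·(17.4−10) = -0.3996
  SO₂ term: 1.77·6.6^0.52·exp(0.02·90-0.3996) = 19.16
  Cl⁻ term: 0.102·98.3^0.62·exp(0.033·90+0.04·17.4) = 68.57
  r_corr = 19.16 + 68.57 = 87.72 μm/a

r_corr = 87.7 μm/a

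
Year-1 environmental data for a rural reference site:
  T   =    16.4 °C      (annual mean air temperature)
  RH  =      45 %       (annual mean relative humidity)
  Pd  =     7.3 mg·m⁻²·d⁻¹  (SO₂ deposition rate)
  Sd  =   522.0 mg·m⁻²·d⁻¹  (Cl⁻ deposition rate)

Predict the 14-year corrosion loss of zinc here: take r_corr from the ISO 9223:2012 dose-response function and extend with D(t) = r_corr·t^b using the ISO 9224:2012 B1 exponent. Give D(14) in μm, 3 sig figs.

D(14) = 31.9 μm

zinc: T>10 °C ⇒ hinge -0.071·(16.4−10) = -0.4544
  Pd branch = 0.0129·Pd^0.44·e^(0.046·RH+f) = 0.1556 μm/a
  Sd branch = 0.0175·Sd^0.57·e^(0.008·RH+0.085·T) = 3.58 μm/a
  sum: 0.1556 + 3.58 → r_corr = 3.735 μm/a
Long-term exponent b (ISO 9224 Table 2, B1) = 0.813
  D(14) = 3.735 × 14^0.813 = 3.735 × 8.547 = 31.93 μm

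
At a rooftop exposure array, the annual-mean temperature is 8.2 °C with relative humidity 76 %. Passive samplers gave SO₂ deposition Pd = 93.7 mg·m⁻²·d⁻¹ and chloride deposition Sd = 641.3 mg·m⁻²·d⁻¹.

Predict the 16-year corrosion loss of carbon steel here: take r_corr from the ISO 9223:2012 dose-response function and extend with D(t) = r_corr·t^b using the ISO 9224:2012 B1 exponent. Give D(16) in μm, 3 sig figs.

D(16) = 687 μm

carbon steel: T≤10 °C ⇒ hinge +0.150·(8.2−10) = -0.2700
  Pd branch = 1.77·Pd^0.52·e^(0.02·RH+f) = 65.49 μm/a
  Sd branch = 0.102·Sd^0.62·e^(0.033·RH+0.04·T) = 95.64 μm/a
  sum: 65.49 + 95.64 → r_corr = 161.1 μm/a
Power-law: D(16) = r_corr · 16^0.523
  D(16) = 161.1 × 16^0.523 = 161.1 × 4.263 = 686.9 μm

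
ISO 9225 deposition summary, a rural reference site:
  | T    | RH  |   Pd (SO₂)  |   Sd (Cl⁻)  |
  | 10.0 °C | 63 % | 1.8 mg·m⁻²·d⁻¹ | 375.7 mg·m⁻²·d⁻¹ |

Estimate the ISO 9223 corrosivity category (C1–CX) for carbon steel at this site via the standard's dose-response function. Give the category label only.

carbon steel: T≤10 °C ⇒ hinge +0.150·(10.0−10) = +0.0000
  Pd branch = 1.77·Pd^0.52·e^(0.02·RH+f) = 8.471 μm/a
  Cl⁻ term: 0.102·375.7^0.62·exp(0.033·63+0.04·10.0) = 48.04
  r_corr = 8.471 + 48.04 = 56.51 μm/a
ISO 9223 Table 2 (carbon steel): 50 < 56.5 ≤ 80 μm/a ⇒ C4

C4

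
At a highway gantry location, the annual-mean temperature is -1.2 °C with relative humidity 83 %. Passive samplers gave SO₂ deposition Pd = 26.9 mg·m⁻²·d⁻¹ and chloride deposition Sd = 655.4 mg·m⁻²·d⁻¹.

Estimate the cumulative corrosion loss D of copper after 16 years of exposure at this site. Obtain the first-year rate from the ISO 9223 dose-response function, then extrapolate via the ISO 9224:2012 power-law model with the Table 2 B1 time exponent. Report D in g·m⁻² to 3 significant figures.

copper: T≤10 °C ⇒ hinge +0.126·(-1.2−10) = -1.4112
  SO₂ term: 0.0053·26.9^0.26·exp(0.059·83-1.4112) = 0.4073
  Cl⁻ term: 0.01025·655.4^0.27·exp(0.036·83+0.049·-1.2) = 1.105
  sum: 0.4073 + 1.105 → r_corr = 1.512 μm/a
Power-law: D(16) = r_corr · 16^0.667
  D(16) = 1.512 × 16^0.667 = 1.512 × 6.355 = 9.61 μm
  Mass loss = 9.61 μm × 8.96 g/cm³ = 86.11 g·m⁻²

D(16) = 86.1 g·m⁻²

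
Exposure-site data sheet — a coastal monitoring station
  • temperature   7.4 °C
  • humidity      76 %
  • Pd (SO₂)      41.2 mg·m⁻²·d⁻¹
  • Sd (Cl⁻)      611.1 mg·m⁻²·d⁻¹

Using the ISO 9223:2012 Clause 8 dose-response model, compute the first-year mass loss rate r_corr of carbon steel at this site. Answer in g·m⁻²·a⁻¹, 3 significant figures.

r_corr = 1.00e+03 g·m⁻²·a⁻¹

carbon steel: temperature factor f = +0.150·(-2.6) = -0.3900
  SO₂ term: 1.77·41.2^0.52·exp(0.02·76-0.3900) = 37.89
  Sd branch = 0.102·Sd^0.62·e^(0.033·RH+0.04·T) = 89.9 μm/a
  sum: 37.89 + 89.9 → r_corr = 127.8 μm/a
Convert to mass loss: 127.8 μm/a × 7.85 g/cm³ = 1003 g·m⁻²·a⁻¹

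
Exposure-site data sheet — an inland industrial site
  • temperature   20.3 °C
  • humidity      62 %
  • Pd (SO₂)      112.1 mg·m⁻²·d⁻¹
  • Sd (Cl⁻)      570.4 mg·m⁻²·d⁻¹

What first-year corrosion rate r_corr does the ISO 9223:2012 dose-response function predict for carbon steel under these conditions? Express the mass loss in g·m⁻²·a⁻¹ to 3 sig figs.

carbon steel: f(T) = -0.054·(T−10) [T>10 °C] = -0.5562
  Pd branch = 1.77·Pd^0.52·e^(0.02·RH+f) = 40.81 μm/a
  Sd branch = 0.102·Sd^0.62·e^(0.033·RH+0.04·T) = 90.92 μm/a
  r_corr = 40.81 + 90.92 = 131.7 μm/a
Convert to mass loss: 131.7 μm/a × 7.85 g/cm³ = 1034 g·m⁻²·a⁻¹

r_corr = 1.03e+03 g·m⁻²·a⁻¹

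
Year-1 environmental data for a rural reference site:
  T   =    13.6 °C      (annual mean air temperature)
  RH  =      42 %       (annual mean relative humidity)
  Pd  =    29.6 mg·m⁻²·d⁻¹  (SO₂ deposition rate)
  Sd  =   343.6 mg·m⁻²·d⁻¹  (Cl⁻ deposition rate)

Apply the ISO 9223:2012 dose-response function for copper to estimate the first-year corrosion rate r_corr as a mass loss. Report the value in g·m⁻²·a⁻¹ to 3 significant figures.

r_corr = 4.95 g·m⁻²·a⁻¹

copper: temperature factor f = -0.080·(3.6) = -0.2880
  SO₂ term: 0.0053·29.6^0.26·exp(0.059·42-0.2880) = 0.1143
  Sd branch = 0.01025·Sd^0.27·e^(0.036·RH+0.049·T) = 0.4381 μm/a
  r_corr = 0.1143 + 0.4381 = 0.5523 μm/a
Convert to mass loss: 0.5523 μm/a × 8.96 g/cm³ = 4.949 g·m⁻²·a⁻¹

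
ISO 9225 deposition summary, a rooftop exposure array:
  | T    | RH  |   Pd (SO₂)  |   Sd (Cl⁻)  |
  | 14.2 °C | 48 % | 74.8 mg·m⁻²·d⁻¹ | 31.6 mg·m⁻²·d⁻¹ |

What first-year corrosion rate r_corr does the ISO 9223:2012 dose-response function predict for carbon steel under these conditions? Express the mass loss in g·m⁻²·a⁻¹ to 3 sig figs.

r_corr = 331 g·m⁻²·a⁻¹

carbon steel: T>10 °C ⇒ hinge -0.054·(14.2−10) = -0.2268
  sulphur-dioxide contribution → 34.74 μm/a
  chloride contribution → 7.465 μm/a
  ⇒ r_corr(carbon steel) = 42.2 μm/a
Convert to mass loss: 42.2 μm/a × 7.85 g/cm³ = 331.3 g·m⁻²·a⁻¹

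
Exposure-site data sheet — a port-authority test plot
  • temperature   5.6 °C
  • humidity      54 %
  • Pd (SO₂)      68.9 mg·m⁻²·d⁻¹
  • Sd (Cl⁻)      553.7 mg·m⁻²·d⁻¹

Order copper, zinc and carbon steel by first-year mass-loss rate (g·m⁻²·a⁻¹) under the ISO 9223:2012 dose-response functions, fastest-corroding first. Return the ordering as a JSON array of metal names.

copper: f(T) = +0.126·(T−10) [T≤10 °C] = -0.5544
  sulphur-dioxide contribution → 0.2214 μm/a
  chloride contribution → 0.5186 μm/a
  total first-year rate 0.74 μm/a
  mass loss = 0.74 μm/a × 8.96 g/cm³ = 6.63 g·m⁻²·a⁻¹
zinc: f(T) = +0.038·(T−10) [T≤10 °C] = -0.1672
  sulphur-dioxide contribution → 0.8425 μm/a
  chloride contribution → 1.589 μm/a
  total first-year rate 2.431 μm/a
  mass loss = 2.431 μm/a × 7.14 g/cm³ = 17.36 g·m⁻²·a⁻¹
carbon steel: temperature factor f = +0.150·(-4.4) = -0.6600
  sulphur-dioxide contribution → 24.34 μm/a
  chloride contribution → 38.07 μm/a
  total first-year rate 62.41 μm/a
  mass loss = 62.41 μm/a × 7.85 g/cm³ = 489.9 g·m⁻²·a⁻¹
Ordering by g·m⁻²·a⁻¹: carbon steel (490) > zinc (17.4) > copper (6.63)

["carbon steel", "zinc", "copper"]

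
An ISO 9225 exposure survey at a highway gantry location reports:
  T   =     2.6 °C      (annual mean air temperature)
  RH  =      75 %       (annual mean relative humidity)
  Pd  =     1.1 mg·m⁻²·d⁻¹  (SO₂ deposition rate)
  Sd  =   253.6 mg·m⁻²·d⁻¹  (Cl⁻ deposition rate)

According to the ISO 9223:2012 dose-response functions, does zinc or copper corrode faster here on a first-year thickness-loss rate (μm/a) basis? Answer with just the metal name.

zinc

zinc: temperature factor f = +0.038·(-7.4) = -0.2812
  SO₂ term: 0.0129·1.1^0.44·exp(0.046·75-0.2812) = 0.3199
  Cl⁻ term: 0.0175·253.6^0.57·exp(0.008·75+0.085·2.6) = 0.9332
  r_corr = 0.3199 + 0.9332 = 1.253 μm/a
copper: temperature factor f = +0.126·(-7.4) = -0.9324
  Pd branch = 0.0053·Pd^0.26·e^(0.059·RH+f) = 0.1786 μm/a
  Sd branch = 0.01025·Sd^0.27·e^(0.036·RH+0.049·T) = 0.7723 μm/a
  sum: 0.1786 + 0.7723 → r_corr = 0.9509 μm/a
Ordering by μm/a: zinc (1.25) > copper (0.951)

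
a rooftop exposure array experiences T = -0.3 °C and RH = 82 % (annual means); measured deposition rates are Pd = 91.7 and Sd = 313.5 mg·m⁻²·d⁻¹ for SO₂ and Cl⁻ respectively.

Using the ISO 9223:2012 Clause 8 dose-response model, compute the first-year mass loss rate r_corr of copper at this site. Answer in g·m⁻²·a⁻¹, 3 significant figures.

copper: f(T) = +0.126·(T−10) [T≤10 °C] = -1.2978
  SO₂ term: 0.0053·91.7^0.26·exp(0.059·82-1.2978) = 0.5915
  Sd branch = 0.01025·Sd^0.27·e^(0.036·RH+0.049·T) = 0.9128 μm/a
  sum: 0.5915 + 0.9128 → r_corr = 1.504 μm/a
Convert to mass loss: 1.504 μm/a × 8.96 g/cm³ = 13.48 g·m⁻²·a⁻¹

r_corr = 13.5 g·m⁻²·a⁻¹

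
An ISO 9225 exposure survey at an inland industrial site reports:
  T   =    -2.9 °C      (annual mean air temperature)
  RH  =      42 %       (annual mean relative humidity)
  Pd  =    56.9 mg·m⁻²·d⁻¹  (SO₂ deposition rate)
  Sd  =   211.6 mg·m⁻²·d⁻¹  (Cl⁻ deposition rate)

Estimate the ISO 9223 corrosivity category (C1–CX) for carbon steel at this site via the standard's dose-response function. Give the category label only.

carbon steel: temperature factor f = +0.150·(-12.9) = -1.9350
  SO₂ term: 1.77·56.9^0.52·exp(0.02·42-1.9350) = 4.843
  Cl⁻ term: 0.102·211.6^0.62·exp(0.033·42+0.04·-2.9) = 10.05
  sum: 4.843 + 10.05 → r_corr = 14.89 μm/a
ISO 9223 Table 2 (carbon steel): 1.3 < 14.9 ≤ 25 μm/a ⇒ C2

C2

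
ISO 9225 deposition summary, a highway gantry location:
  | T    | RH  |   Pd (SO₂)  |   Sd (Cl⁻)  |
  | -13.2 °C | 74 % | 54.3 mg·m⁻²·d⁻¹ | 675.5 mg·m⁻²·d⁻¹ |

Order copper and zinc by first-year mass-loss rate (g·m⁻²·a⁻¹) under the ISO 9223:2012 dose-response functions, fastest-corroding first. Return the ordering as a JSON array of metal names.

copper: T≤10 °C ⇒ hinge +0.126·(-13.2−10) = -2.9232
  SO₂ term: 0.0053·54.3^0.26·exp(0.059·74-2.9232) = 0.06338
  Sd branch = 0.01025·Sd^0.27·e^(0.036·RH+0.049·T) = 0.4475 μm/a
  sum: 0.06338 + 0.4475 → r_corr = 0.5109 μm/a
  mass loss = 0.5109 μm/a × 8.96 g/cm³ = 4.577 g·m⁻²·a⁻¹
zinc: temperature factor f = +0.038·(-23.2) = -0.8816
  SO₂ term: 0.0129·54.3^0.44·exp(0.046·74-0.8816) = 0.9319
  Sd branch = 0.0175·Sd^0.57·e^(0.008·RH+0.085·T) = 0.4224 μm/a
  sum: 0.9319 + 0.4224 → r_corr = 1.354 μm/a
  mass loss = 1.354 μm/a × 7.14 g/cm³ = 9.67 g·m⁻²·a⁻¹
Ordering by g·m⁻²·a⁻¹: zinc (9.67) > copper (4.58)

["zinc", "copper"]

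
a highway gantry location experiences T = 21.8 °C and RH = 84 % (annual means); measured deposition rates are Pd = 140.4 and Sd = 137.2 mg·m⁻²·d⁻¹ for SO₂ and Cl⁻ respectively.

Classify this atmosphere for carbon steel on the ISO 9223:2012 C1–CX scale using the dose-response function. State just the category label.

C5

carbon steel: f(T) = -0.054·(T−10) [T>10 °C] = -0.6372
  sulphur-dioxide contribution → 65.69 μm/a
  chloride contribution → 82.48 μm/a
  total first-year rate 148.2 μm/a
148 μm/a falls in (80, 200] for carbon steel → category C5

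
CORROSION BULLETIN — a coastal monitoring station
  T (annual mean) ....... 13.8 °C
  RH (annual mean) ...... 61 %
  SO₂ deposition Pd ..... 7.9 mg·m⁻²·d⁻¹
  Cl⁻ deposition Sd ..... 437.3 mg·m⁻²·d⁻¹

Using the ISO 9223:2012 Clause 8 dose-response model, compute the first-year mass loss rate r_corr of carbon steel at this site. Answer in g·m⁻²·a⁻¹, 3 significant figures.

r_corr = 564 g·m⁻²·a⁻¹

carbon steel: T>10 °C ⇒ hinge -0.054·(13.8−10) = -0.2052
  Pd branch = 1.77·Pd^0.52·e^(0.02·RH+f) = 14.3 μm/a
  Cl⁻ term: 0.102·437.3^0.62·exp(0.033·61+0.04·13.8) = 57.52
  r_corr = 14.3 + 57.52 = 71.83 μm/a
Convert to mass loss: 71.83 μm/a × 7.85 g/cm³ = 563.9 g·m⁻²·a⁻¹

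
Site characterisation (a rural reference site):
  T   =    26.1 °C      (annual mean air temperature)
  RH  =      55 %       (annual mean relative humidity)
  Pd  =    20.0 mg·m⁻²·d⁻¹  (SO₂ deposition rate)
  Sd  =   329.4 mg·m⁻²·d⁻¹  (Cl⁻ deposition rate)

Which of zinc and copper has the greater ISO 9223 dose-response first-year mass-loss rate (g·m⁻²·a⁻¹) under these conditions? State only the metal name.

zinc: T>10 °C ⇒ hinge -0.071·(26.1−10) = -1.1431
  SO₂ term: 0.0129·20.0^0.44·exp(0.046·55-1.1431) = 0.1929
  Sd branch = 0.0175·Sd^0.57·e^(0.008·RH+0.085·T) = 6.803 μm/a
  r_corr = 0.1929 + 6.803 = 6.996 μm/a
  mass loss = 6.996 μm/a × 7.14 g/cm³ = 49.95 g·m⁻²·a⁻¹
copper: T>10 °C ⇒ hinge -0.080·(26.1−10) = -1.2880
  SO₂ term: 0.0053·20.0^0.26·exp(0.059·55-1.2880) = 0.08174
  Cl⁻ term: 0.01025·329.4^0.27·exp(0.036·55+0.049·26.1) = 1.276
  r_corr = 0.08174 + 1.276 = 1.358 μm/a
  mass loss = 1.358 μm/a × 8.96 g/cm³ = 12.16 g·m⁻²·a⁻¹
Ordering by g·m⁻²·a⁻¹: zinc (50) > copper (12.2)

zinc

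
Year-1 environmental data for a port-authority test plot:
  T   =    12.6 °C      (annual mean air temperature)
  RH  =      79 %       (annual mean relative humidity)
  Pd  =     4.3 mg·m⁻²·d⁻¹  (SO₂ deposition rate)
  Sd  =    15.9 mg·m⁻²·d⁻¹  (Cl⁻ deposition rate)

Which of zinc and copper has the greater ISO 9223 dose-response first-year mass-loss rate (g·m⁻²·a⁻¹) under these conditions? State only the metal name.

zinc: T>10 °C ⇒ hinge -0.071·(12.6−10) = -0.1846
  SO₂ term: 0.0129·4.3^0.44·exp(0.046·79-0.1846) = 0.7716
  Cl⁻ term: 0.0175·15.9^0.57·exp(0.008·79+0.085·12.6) = 0.465
  r_corr = 0.7716 + 0.465 = 1.237 μm/a
  mass loss = 1.237 μm/a × 7.14 g/cm³ = 8.829 g·m⁻²·a⁻¹
copper: f(T) = -0.080·(T−10) [T>10 °C] = -0.2080
  Pd branch = 0.0053·Pd^0.26·e^(0.059·RH+f) = 0.6651 μm/a
  Sd branch = 0.01025·Sd^0.27·e^(0.036·RH+0.049·T) = 0.6892 μm/a
  sum: 0.6651 + 0.6892 → r_corr = 1.354 μm/a
  mass loss = 1.354 μm/a × 8.96 g/cm³ = 12.13 g·m⁻²·a⁻¹
Ordering by g·m⁻²·a⁻¹: copper (12.1) > zinc (8.83)

copper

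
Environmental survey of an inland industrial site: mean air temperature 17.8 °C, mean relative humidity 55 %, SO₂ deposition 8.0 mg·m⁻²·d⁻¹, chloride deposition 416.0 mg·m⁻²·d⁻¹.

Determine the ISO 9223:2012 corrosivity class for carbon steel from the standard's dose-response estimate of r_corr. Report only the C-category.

carbon steel: f(T) = -0.054·(T−10) [T>10 °C] = -0.4212
  SO₂ term: 1.77·8.0^0.52·exp(0.02·55-0.4212) = 10.29
  Cl⁻ term: 0.102·416.0^0.62·exp(0.033·55+0.04·17.8) = 53.69
  sum: 10.29 + 53.69 → r_corr = 63.98 μm/a
ISO 9223 Table 2 (carbon steel): 50 < 64 ≤ 80 μm/a ⇒ C4

C4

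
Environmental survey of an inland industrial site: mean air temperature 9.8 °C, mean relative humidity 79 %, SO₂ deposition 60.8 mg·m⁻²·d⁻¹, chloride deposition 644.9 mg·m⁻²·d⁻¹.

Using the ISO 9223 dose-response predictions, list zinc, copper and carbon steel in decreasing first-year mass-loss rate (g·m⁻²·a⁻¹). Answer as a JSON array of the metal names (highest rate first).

["carbon steel", "zinc", "copper"]

zinc: temperature factor f = +0.038·(-0.2) = -0.0076
  sulphur-dioxide contribution → 2.954 μm/a
  chloride contribution → 3.025 μm/a
  ⇒ r_corr(zinc) = 5.979 μm/a
  mass loss = 5.979 μm/a × 7.14 g/cm³ = 42.69 g·m⁻²·a⁻¹
copper: temperature factor f = +0.126·(-0.2) = -0.0252
  sulphur-dioxide contribution → 1.59 μm/a
  chloride contribution → 1.633 μm/a
  total first-year rate 3.223 μm/a
  mass loss = 3.223 μm/a × 8.96 g/cm³ = 28.88 g·m⁻²·a⁻¹
carbon steel: temperature factor f = +0.150·(-0.2) = -0.0300
  sulphur-dioxide contribution → 70.59 μm/a
  chloride contribution → 113 μm/a
  total first-year rate 183.6 μm/a
  mass loss = 183.6 μm/a × 7.85 g/cm³ = 1441 g·m⁻²·a⁻¹
Ordering by g·m⁻²·a⁻¹: carbon steel (1440) > zinc (42.7) > copper (28.9)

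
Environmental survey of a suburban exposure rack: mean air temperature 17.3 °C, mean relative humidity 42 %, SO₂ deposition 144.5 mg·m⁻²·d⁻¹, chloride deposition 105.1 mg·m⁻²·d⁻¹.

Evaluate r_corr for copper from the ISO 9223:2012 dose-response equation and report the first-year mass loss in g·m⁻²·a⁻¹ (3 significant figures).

r_corr = 4.57 g·m⁻²·a⁻¹

copper: f(T) = -0.080·(T−10) [T>10 °C] = -0.5840
  sulphur-dioxide contribution → 0.1283 μm/a
  chloride contribution → 0.3814 μm/a
  total first-year rate 0.5097 μm/a
Convert to mass loss: 0.5097 μm/a × 8.96 g/cm³ = 4.567 g·m⁻²·a⁻¹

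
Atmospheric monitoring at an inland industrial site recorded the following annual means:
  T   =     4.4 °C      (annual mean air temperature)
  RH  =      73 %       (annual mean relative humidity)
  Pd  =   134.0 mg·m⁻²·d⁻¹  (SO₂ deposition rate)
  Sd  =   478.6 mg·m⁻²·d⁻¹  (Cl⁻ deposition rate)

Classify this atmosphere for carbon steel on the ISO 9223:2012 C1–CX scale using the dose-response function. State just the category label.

C5

carbon steel: T≤10 °C ⇒ hinge +0.150·(4.4−10) = -0.8400
  SO₂ term: 1.77·134.0^0.52·exp(0.02·73-0.8400) = 42.01
  Sd branch = 0.102·Sd^0.62·e^(0.033·RH+0.04·T) = 62.06 μm/a
  sum: 42.01 + 62.06 → r_corr = 104.1 μm/a
Category bounds: 80…200 μm/a bracket r_corr ⇒ C5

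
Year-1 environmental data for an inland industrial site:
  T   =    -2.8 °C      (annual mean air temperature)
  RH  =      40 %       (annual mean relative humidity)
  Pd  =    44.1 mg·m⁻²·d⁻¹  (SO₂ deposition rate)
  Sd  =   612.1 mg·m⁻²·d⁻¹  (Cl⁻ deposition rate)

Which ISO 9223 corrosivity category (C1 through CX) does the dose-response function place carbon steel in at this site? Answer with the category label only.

carbon steel: T≤10 °C ⇒ hinge +0.150·(-2.8−10) = -1.9200
  sulphur-dioxide contribution → 4.137 μm/a
  chloride contribution → 18.24 μm/a
  total first-year rate 22.38 μm/a
Category bounds: 1.3…25 μm/a bracket r_corr ⇒ C2

C2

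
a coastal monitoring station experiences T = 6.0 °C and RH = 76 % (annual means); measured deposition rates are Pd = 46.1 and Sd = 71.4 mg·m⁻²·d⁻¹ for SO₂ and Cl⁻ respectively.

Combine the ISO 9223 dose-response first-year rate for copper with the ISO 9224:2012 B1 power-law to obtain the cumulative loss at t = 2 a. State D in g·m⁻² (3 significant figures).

copper: temperature factor f = +0.126·(-4.0) = -0.5040
  sulphur-dioxide contribution → 0.7679 μm/a
  chloride contribution → 0.6716 μm/a
  total first-year rate 1.44 μm/a
Power-law: D(2) = r_corr · 2^0.667
  D(2) = 1.44 × 2^0.667 = 1.44 × 1.588 = 2.286 μm
  Mass loss = 2.286 μm × 8.96 g/cm³ = 20.48 g·m⁻²

D(2) = 20.5 g·m⁻²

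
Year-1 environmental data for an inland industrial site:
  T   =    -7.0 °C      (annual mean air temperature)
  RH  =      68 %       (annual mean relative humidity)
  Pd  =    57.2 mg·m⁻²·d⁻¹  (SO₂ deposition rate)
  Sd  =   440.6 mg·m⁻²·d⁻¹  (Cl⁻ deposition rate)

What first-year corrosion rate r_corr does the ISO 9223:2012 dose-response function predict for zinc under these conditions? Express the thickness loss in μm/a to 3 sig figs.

zinc: f(T) = +0.038·(T−10) [T≤10 °C] = -0.6460
  SO₂ term: 0.0129·57.2^0.44·exp(0.046·68-0.6460) = 0.9157
  Cl⁻ term: 0.0175·440.6^0.57·exp(0.008·68+0.085·-7.0) = 0.5346
  sum: 0.9157 + 0.5346 → r_corr = 1.45 μm/a

r_corr = 1.45 μm/a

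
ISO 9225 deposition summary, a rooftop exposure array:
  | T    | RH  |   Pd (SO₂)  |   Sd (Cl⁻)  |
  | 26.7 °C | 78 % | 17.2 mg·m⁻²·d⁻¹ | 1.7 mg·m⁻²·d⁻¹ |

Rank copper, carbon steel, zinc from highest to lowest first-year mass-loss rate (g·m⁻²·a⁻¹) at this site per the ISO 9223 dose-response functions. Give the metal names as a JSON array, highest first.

["carbon steel", "copper", "zinc"]

copper: f(T) = -0.080·(T−10) [T>10 °C] = -1.3360
  Pd branch = 0.0053·Pd^0.26·e^(0.059·RH+f) = 0.291 μm/a
  Sd branch = 0.01025·Sd^0.27·e^(0.036·RH+0.049·T) = 0.7255 μm/a
  sum: 0.291 + 0.7255 → r_corr = 1.017 μm/a
  mass loss = 1.017 μm/a × 8.96 g/cm³ = 9.108 g·m⁻²·a⁻¹
carbon steel: temperature factor f = -0.054·(16.7) = -0.9018
  Pd branch = 1.77·Pd^0.52·e^(0.02·RH+f) = 15.01 μm/a
  Sd branch = 0.102·Sd^0.62·e^(0.033·RH+0.04·T) = 5.41 μm/a
  r_corr = 15.01 + 5.41 = 20.42 μm/a
  mass loss = 20.42 μm/a × 7.85 g/cm³ = 160.3 g·m⁻²·a⁻¹
zinc: T>10 °C ⇒ hinge -0.071·(26.7−10) = -1.1857
  SO₂ term: 0.0129·17.2^0.44·exp(0.046·78-1.1857) = 0.4983
  Cl⁻ term: 0.0175·1.7^0.57·exp(0.008·78+0.085·26.7) = 0.4276
  sum: 0.4983 + 0.4276 → r_corr = 0.9259 μm/a
  mass loss = 0.9259 μm/a × 7.14 g/cm³ = 6.611 g·m⁻²·a⁻¹
Ordering by g·m⁻²·a⁻¹: carbon steel (160) > copper (9.11) > zinc (6.61)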